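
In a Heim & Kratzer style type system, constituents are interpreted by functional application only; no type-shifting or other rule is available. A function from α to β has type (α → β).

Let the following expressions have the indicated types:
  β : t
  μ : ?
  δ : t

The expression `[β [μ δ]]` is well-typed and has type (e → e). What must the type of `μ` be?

(t → (t → (e → e)))

[β [μ δ]] is required to be (e → e). β : t cannot yield (e → e) as functor, so [μ δ] : (t → (e → e)).
[μ δ] is required to be (t → (e → e)). δ : t cannot yield (t → (e → e)) as functor, so μ : (t → (t → (e → e))).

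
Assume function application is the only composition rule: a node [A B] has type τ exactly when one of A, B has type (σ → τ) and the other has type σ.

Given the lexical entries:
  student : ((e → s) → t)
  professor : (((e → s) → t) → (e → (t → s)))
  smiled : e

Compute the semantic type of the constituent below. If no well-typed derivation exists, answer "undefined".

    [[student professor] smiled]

[student professor] — professor of type (((e → s) → t) → (e → (t → s))) combines with student of type ((e → s) → t): type (e → (t → s)).
[[student professor] smiled] — [student professor] of type (e → (t → s)) combines with smiled of type e: type (t → s).

(t → s)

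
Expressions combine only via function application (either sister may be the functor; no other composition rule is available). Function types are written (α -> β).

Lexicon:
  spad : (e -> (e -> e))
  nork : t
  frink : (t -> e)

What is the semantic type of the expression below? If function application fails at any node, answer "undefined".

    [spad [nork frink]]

(e -> e)

At [nork frink], frink : (t -> e) takes nork : t, giving e.
At [spad [nork frink]], spad : (e -> (e -> e)) takes [nork frink] : e, giving (e -> e).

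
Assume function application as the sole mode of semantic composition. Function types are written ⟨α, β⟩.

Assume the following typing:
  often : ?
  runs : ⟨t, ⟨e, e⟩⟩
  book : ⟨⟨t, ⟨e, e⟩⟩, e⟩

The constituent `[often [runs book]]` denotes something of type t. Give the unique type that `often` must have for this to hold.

[often [runs book]] must have type t. The sister [runs book] has type e; that is not a function onto t, so often must be the functor, of type ⟨e, t⟩.

⟨e, t⟩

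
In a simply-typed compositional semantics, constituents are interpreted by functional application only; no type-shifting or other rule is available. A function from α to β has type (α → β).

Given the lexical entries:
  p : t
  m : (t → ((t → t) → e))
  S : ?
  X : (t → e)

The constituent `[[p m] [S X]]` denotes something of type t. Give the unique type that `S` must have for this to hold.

For [[p m] [S X]] to have type t with [p m] of type ((t → t) → e), [S X] must be the function: [S X] : (((t → t) → e) → t).
For [S X] to have type (((t → t) → e) → t) with X of type (t → e), S must be the function: S : ((t → e) → (((t → t) → e) → t)).

((t → e) → (((t → t) → e) → t))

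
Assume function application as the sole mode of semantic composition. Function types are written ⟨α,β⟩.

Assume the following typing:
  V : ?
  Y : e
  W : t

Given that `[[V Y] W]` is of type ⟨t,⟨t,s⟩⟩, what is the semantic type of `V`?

For [[V Y] W] to have type ⟨t,⟨t,s⟩⟩ with W of type t, [V Y] must be the function: [V Y] : ⟨t,⟨t,⟨t,s⟩⟩⟩.
For [V Y] to have type ⟨t,⟨t,⟨t,s⟩⟩⟩ with Y of type e, V must be the function: V : ⟨e,⟨t,⟨t,⟨t,s⟩⟩⟩⟩.

⟨e,⟨t,⟨t,⟨t,s⟩⟩⟩⟩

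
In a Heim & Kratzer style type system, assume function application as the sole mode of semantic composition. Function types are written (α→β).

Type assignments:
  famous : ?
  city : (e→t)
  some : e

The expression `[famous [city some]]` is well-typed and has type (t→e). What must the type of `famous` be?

For [famous [city some]] to have type (t→e) with [city some] of type t, famous must be the function: famous : (t→(t→e)).

(t→(t→e))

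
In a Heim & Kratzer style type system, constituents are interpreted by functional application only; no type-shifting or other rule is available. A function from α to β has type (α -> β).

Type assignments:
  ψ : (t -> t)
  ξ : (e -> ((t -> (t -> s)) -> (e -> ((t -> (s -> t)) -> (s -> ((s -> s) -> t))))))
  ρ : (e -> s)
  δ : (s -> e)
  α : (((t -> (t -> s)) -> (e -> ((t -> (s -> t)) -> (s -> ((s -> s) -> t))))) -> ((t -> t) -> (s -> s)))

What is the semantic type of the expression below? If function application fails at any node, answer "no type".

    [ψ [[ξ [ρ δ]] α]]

no type

[ρ δ]: (e -> s) with (s -> e) — neither is a function whose domain matches the other; composition fails here.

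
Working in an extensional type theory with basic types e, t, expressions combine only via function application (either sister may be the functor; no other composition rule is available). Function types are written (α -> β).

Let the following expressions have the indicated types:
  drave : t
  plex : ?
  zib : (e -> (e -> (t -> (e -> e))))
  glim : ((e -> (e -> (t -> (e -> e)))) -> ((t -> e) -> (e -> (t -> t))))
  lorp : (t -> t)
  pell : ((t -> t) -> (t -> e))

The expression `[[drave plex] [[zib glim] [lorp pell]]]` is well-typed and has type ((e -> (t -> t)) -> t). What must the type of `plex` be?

(t -> ((e -> (t -> t)) -> ((e -> (t -> t)) -> t)))

At [[drave plex] [[zib glim] [lorp pell]]] (required: ((e -> (t -> t)) -> t)): [[zib glim] [lorp pell]] is (e -> (t -> t)), which is not a function with range ((e -> (t -> t)) -> t); hence [drave plex] is the functor — type ((e -> (t -> t)) -> ((e -> (t -> t)) -> t)).
At [drave plex] (required: ((e -> (t -> t)) -> ((e -> (t -> t)) -> t))): drave is t, which is not a function with range ((e -> (t -> t)) -> ((e -> (t -> t)) -> t)); hence plex is the functor — type (t -> ((e -> (t -> t)) -> ((e -> (t -> t)) -> t))).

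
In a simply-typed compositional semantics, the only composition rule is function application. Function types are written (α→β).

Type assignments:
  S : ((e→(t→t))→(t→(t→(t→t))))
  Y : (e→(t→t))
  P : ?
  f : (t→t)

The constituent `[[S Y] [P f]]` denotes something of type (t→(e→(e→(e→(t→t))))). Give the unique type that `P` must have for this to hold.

((t→t)→((t→(t→(t→t)))→(t→(e→(e→(e→(t→t)))))))

For [[S Y] [P f]] to have type (t→(e→(e→(e→(t→t))))) with [S Y] of type (t→(t→(t→t))), [P f] must be the function: [P f] : ((t→(t→(t→t)))→(t→(e→(e→(e→(t→t)))))).
For [P f] to have type ((t→(t→(t→t)))→(t→(e→(e→(e→(t→t)))))) with f of type (t→t), P must be the function: P : ((t→t)→((t→(t→(t→t)))→(t→(e→(e→(e→(t→t))))))).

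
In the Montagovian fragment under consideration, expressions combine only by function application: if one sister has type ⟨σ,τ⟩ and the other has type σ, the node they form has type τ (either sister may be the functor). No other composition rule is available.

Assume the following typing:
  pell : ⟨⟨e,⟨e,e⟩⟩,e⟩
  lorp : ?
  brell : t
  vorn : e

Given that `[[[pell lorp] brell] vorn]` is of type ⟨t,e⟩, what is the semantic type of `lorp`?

At [[[pell lorp] brell] vorn] (required: ⟨t,e⟩): vorn is e, which is not a function with range ⟨t,e⟩; hence [[pell lorp] brell] is the functor — type ⟨e,⟨t,e⟩⟩.
At [[pell lorp] brell] (required: ⟨e,⟨t,e⟩⟩): brell is t, which is not a function with range ⟨e,⟨t,e⟩⟩; hence [pell lorp] is the functor — type ⟨t,⟨e,⟨t,e⟩⟩⟩.
At [pell lorp] (required: ⟨t,⟨e,⟨t,e⟩⟩⟩): pell is ⟨⟨e,⟨e,e⟩⟩,e⟩, which is not a function with range ⟨t,⟨e,⟨t,e⟩⟩⟩; hence lorp is the functor — type ⟨⟨⟨e,⟨e,e⟩⟩,e⟩,⟨t,⟨e,⟨t,e⟩⟩⟩⟩.

⟨⟨⟨e,⟨e,e⟩⟩,e⟩,⟨t,⟨e,⟨t,e⟩⟩⟩⟩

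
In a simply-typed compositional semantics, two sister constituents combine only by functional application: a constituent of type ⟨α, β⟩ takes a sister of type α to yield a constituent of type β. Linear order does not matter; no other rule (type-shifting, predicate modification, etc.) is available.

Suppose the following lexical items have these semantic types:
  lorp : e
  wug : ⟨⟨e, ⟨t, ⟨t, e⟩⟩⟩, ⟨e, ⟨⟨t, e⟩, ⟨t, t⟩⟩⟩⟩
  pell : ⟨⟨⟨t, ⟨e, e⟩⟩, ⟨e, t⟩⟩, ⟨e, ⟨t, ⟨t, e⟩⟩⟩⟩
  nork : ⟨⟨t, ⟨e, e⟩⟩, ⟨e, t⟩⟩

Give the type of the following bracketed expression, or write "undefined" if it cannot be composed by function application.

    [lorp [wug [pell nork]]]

[pell nork]: ⟨⟨⟨t, ⟨e, e⟩⟩, ⟨e, t⟩⟩, ⟨e, ⟨t, ⟨t, e⟩⟩⟩⟩ applied to ⟨⟨t, ⟨e, e⟩⟩, ⟨e, t⟩⟩ yields ⟨e, ⟨t, ⟨t, e⟩⟩⟩.
[wug [pell nork]]: ⟨⟨e, ⟨t, ⟨t, e⟩⟩⟩, ⟨e, ⟨⟨t, e⟩, ⟨t, t⟩⟩⟩⟩ applied to ⟨e, ⟨t, ⟨t, e⟩⟩⟩ yields ⟨e, ⟨⟨t, e⟩, ⟨t, t⟩⟩⟩.
[lorp [wug [pell nork]]]: ⟨e, ⟨⟨t, e⟩, ⟨t, t⟩⟩⟩ applied to e yields ⟨⟨t, e⟩, ⟨t, t⟩⟩.

⟨⟨t, e⟩, ⟨t, t⟩⟩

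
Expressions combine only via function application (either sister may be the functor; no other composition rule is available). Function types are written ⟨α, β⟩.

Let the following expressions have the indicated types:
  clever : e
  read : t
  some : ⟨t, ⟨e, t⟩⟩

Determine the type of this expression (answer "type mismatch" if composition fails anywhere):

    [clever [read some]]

[read some]: functor some : ⟨t, ⟨e, t⟩⟩, argument read : t; result ⟨e, t⟩.
[clever [read some]]: functor [read some] : ⟨e, t⟩, argument clever : e; result t.

t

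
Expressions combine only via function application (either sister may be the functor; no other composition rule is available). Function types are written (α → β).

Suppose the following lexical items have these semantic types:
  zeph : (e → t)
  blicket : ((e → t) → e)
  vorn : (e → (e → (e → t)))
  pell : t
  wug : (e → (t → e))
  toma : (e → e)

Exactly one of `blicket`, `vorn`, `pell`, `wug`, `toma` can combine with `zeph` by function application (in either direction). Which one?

blicket — combines: blicket : ((e → t) → e) takes zeph : (e → t) as argument, giving e.
vorn : (e → (e → (e → t))) — no; zeph wants e, and vorn wants e.
pell : t — no; zeph wants e, and pell wants nothing (atomic).
wug : (e → (t → e)) — no; zeph wants e, and wug wants e.
toma : (e → e) — no; zeph wants e, and toma wants e.

blicket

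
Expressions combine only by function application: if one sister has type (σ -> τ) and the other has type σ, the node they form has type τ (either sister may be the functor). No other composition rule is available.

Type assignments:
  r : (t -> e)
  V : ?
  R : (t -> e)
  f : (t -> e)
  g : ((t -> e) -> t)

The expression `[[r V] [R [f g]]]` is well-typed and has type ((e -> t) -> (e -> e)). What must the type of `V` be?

At [[r V] [R [f g]]] (required: ((e -> t) -> (e -> e))): [R [f g]] is e, which is not a function with range ((e -> t) -> (e -> e)); hence [r V] is the functor — type (e -> ((e -> t) -> (e -> e))).
At [r V] (required: (e -> ((e -> t) -> (e -> e)))): r is (t -> e), which is not a function with range (e -> ((e -> t) -> (e -> e))); hence V is the functor — type ((t -> e) -> (e -> ((e -> t) -> (e -> e)))).

((t -> e) -> (e -> ((e -> t) -> (e -> e))))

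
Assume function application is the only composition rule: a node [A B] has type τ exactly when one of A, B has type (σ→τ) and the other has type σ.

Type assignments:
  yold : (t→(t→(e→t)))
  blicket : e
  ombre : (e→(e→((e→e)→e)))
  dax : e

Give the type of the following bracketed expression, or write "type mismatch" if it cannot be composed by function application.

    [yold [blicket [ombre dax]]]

[ombre dax]: functor ombre : (e→(e→((e→e)→e))), argument dax : e; result (e→((e→e)→e)).
[blicket [ombre dax]]: functor [ombre dax] : (e→((e→e)→e)), argument blicket : e; result ((e→e)→e).
At [yold [blicket [ombre dax]]]: neither (t→(t→(e→t))) nor ((e→e)→e) can take the other as argument; the node is ill-typed.

type mismatch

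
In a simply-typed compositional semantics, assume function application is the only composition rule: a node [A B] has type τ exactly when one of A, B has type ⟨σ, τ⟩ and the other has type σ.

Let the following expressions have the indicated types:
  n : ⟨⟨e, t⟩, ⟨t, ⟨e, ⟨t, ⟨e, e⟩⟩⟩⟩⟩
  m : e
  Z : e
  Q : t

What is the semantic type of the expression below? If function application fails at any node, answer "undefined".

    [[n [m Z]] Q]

undefined

At [m Z]: neither e nor e can take the other as argument; the node is ill-typed.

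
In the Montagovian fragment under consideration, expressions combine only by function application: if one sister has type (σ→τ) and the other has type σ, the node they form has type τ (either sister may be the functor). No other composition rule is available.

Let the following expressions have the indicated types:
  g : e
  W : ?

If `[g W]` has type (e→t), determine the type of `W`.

(e→(e→t))

[g W] is required to be (e→t). g : e cannot yield (e→t) as functor, so W : (e→(e→t)).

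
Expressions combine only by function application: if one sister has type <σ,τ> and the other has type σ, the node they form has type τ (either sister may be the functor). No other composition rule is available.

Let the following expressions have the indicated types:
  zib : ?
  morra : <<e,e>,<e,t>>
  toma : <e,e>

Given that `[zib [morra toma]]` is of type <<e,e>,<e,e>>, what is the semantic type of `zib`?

<<e,t>,<<e,e>,<e,e>>>

At [zib [morra toma]] (required: <<e,e>,<e,e>>): [morra toma] is <e,t>, which is not a function with range <<e,e>,<e,e>>; hence zib is the functor — type <<e,t>,<<e,e>,<e,e>>>.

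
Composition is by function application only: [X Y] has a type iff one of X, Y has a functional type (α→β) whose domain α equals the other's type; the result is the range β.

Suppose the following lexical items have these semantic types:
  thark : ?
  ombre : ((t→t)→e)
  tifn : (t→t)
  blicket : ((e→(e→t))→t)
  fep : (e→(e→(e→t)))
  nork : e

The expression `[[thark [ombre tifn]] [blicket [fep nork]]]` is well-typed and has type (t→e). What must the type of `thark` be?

(e→(t→(t→e)))

At [[thark [ombre tifn]] [blicket [fep nork]]] (required: (t→e)): [blicket [fep nork]] is t, which is not a function with range (t→e); hence [thark [ombre tifn]] is the functor — type (t→(t→e)).
At [thark [ombre tifn]] (required: (t→(t→e))): [ombre tifn] is e, which is not a function with range (t→(t→e)); hence thark is the functor — type (e→(t→(t→e))).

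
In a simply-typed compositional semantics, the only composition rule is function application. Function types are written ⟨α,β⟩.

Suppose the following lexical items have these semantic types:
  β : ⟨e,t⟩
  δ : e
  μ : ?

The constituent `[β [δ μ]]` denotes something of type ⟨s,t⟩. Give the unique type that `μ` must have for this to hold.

⟨e,⟨⟨e,t⟩,⟨s,t⟩⟩⟩

[β [δ μ]] must have type ⟨s,t⟩. The sister β has type ⟨e,t⟩; that is not a function onto ⟨s,t⟩, so [δ μ] must be the functor, of type ⟨⟨e,t⟩,⟨s,t⟩⟩.
[δ μ] must have type ⟨⟨e,t⟩,⟨s,t⟩⟩. The sister δ has type e; that is not a function onto ⟨⟨e,t⟩,⟨s,t⟩⟩, so μ must be the functor, of type ⟨e,⟨⟨e,t⟩,⟨s,t⟩⟩⟩.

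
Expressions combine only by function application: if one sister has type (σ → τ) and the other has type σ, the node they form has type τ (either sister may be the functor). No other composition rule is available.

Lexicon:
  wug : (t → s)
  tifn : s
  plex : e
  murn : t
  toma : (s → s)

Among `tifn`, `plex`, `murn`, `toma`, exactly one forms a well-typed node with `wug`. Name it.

murn

tifn : s — does not combine with wug.
plex : e — does not combine with wug.
murn — combines: wug : (t → s) takes murn : t as argument, giving s.
toma : (s → s) — does not combine with wug.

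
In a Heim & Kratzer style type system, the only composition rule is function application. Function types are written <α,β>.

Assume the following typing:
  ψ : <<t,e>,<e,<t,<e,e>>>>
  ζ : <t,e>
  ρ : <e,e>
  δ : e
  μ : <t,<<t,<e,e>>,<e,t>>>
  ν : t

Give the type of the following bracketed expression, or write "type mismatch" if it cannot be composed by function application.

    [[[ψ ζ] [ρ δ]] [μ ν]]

<e,t>

At [ψ ζ], ψ : <<t,e>,<e,<t,<e,e>>>> takes ζ : <t,e>, giving <e,<t,<e,e>>>.
At [ρ δ], ρ : <e,e> takes δ : e, giving e.
At [[ψ ζ] [ρ δ]], [ψ ζ] : <e,<t,<e,e>>> takes [ρ δ] : e, giving <t,<e,e>>.
At [μ ν], μ : <t,<<t,<e,e>>,<e,t>>> takes ν : t, giving <<t,<e,e>>,<e,t>>.
At [[[ψ ζ] [ρ δ]] [μ ν]], [μ ν] : <<t,<e,e>>,<e,t>> takes [[ψ ζ] [ρ δ]] : <t,<e,e>>, giving <e,t>.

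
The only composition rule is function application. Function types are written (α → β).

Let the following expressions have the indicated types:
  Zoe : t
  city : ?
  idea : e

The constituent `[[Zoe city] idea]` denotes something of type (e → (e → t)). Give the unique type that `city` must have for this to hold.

[[Zoe city] idea] is required to be (e → (e → t)). idea : e cannot yield (e → (e → t)) as functor, so [Zoe city] : (e → (e → (e → t))).
[Zoe city] is required to be (e → (e → (e → t))). Zoe : t cannot yield (e → (e → (e → t))) as functor, so city : (t → (e → (e → (e → t)))).

(t → (e → (e → (e → t))))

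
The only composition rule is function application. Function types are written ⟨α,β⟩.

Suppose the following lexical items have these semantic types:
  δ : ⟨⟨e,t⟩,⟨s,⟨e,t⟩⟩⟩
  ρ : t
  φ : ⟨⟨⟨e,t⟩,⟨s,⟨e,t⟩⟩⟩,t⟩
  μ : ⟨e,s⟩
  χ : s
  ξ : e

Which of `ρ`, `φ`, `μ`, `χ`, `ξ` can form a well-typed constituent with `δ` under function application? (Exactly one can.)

φ

ρ : t — does not combine with δ.
φ — combines: φ : ⟨⟨⟨e,t⟩,⟨s,⟨e,t⟩⟩⟩,t⟩ takes δ : ⟨⟨e,t⟩,⟨s,⟨e,t⟩⟩⟩ as argument, giving t.
μ : ⟨e,s⟩ — does not combine with δ.
χ : s — does not combine with δ.
ξ : e — does not combine with δ.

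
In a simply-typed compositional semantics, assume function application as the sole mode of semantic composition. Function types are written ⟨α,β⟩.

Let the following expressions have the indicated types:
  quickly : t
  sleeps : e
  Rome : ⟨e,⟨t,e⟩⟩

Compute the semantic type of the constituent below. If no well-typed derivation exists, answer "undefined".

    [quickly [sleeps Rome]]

e

[sleeps Rome] — Rome of type ⟨e,⟨t,e⟩⟩ combines with sleeps of type e: type ⟨t,e⟩.
[quickly [sleeps Rome]] — [sleeps Rome] of type ⟨t,e⟩ combines with quickly of type t: type e.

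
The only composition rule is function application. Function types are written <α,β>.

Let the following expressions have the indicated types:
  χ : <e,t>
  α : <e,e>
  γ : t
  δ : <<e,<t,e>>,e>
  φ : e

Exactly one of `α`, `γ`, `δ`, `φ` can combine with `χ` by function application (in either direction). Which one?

α : <e,e> — neither side's domain matches the other.
γ : t — neither side's domain matches the other.
δ : <<e,<t,e>>,e> — neither side's domain matches the other.
φ — combines: χ : <e,t> takes φ : e as argument, giving t.

φ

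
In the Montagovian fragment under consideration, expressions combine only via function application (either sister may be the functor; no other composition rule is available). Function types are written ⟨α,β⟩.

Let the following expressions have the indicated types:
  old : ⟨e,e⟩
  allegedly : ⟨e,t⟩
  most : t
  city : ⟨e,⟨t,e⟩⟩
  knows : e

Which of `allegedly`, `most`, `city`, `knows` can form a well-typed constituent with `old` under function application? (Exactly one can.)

knows

allegedly : ⟨e,t⟩ — does not combine with old.
most : t — does not combine with old.
city : ⟨e,⟨t,e⟩⟩ — does not combine with old.
knows — combines: old : ⟨e,e⟩ takes knows : e as argument, giving e.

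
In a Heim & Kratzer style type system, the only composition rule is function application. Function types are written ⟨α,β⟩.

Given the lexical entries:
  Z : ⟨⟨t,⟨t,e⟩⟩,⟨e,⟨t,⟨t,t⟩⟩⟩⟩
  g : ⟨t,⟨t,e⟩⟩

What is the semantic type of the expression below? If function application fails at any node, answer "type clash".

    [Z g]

[Z g]: Z is ⟨⟨t,⟨t,e⟩⟩,⟨e,⟨t,⟨t,t⟩⟩⟩⟩, g is ⟨t,⟨t,e⟩⟩; result ⟨e,⟨t,⟨t,t⟩⟩⟩.

⟨e,⟨t,⟨t,t⟩⟩⟩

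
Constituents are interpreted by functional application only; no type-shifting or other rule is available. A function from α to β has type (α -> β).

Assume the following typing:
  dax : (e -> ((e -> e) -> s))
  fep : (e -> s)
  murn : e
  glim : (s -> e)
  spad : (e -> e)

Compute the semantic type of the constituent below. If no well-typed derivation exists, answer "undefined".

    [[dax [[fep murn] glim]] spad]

At [fep murn], fep : (e -> s) takes murn : e, giving s.
At [[fep murn] glim], glim : (s -> e) takes [fep murn] : s, giving e.
At [dax [[fep murn] glim]], dax : (e -> ((e -> e) -> s)) takes [[fep murn] glim] : e, giving ((e -> e) -> s).
At [[dax [[fep murn] glim]] spad], [dax [[fep murn] glim]] : ((e -> e) -> s) takes spad : (e -> e), giving s.

s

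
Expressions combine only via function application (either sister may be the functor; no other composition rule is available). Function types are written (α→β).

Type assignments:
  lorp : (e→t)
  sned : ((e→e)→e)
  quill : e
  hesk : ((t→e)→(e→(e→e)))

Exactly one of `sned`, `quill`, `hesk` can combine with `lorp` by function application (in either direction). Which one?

quill

sned : ((e→e)→e) — does not combine with lorp.
quill — combines: lorp : (e→t) takes quill : e as argument, giving t.
hesk : ((t→e)→(e→(e→e))) — does not combine with lorp.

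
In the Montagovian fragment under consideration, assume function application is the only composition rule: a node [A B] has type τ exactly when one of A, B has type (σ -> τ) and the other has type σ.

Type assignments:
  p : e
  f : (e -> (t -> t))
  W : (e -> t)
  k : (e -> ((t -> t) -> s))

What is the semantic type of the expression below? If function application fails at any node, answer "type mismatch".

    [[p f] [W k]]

type mismatch

[p f]: functor f : (e -> (t -> t)), argument p : e; result (t -> t).
At [W k]: neither (e -> t) nor (e -> ((t -> t) -> s)) can take the other as argument; the node is ill-typed.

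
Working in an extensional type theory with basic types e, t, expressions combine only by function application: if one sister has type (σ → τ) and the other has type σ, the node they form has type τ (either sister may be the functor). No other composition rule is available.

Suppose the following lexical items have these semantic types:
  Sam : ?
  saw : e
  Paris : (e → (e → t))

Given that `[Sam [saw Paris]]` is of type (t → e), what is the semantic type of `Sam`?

At [Sam [saw Paris]] (required: (t → e)): [saw Paris] is (e → t), which is not a function with range (t → e); hence Sam is the functor — type ((e → t) → (t → e)).

((e → t) → (t → e))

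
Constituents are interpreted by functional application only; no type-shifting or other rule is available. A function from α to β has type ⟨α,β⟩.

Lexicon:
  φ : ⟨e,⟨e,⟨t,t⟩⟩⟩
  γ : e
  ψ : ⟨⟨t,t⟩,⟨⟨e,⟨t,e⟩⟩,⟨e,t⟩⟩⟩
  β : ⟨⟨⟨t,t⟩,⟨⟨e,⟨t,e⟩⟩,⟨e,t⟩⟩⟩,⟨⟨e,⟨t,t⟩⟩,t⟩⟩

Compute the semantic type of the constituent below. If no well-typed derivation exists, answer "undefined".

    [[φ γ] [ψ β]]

t

At [φ γ], φ : ⟨e,⟨e,⟨t,t⟩⟩⟩ takes γ : e, giving ⟨e,⟨t,t⟩⟩.
At [ψ β], β : ⟨⟨⟨t,t⟩,⟨⟨e,⟨t,e⟩⟩,⟨e,t⟩⟩⟩,⟨⟨e,⟨t,t⟩⟩,t⟩⟩ takes ψ : ⟨⟨t,t⟩,⟨⟨e,⟨t,e⟩⟩,⟨e,t⟩⟩⟩, giving ⟨⟨e,⟨t,t⟩⟩,t⟩.
At [[φ γ] [ψ β]], [ψ β] : ⟨⟨e,⟨t,t⟩⟩,t⟩ takes [φ γ] : ⟨e,⟨t,t⟩⟩, giving t.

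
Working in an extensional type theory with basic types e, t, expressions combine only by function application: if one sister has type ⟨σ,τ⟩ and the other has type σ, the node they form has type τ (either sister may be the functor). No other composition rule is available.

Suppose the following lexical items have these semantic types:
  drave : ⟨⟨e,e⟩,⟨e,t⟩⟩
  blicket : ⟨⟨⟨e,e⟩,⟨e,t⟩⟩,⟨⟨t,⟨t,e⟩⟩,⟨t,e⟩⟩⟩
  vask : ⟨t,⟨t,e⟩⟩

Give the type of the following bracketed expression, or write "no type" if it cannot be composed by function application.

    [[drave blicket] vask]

[drave blicket]: ⟨⟨⟨e,e⟩,⟨e,t⟩⟩,⟨⟨t,⟨t,e⟩⟩,⟨t,e⟩⟩⟩ applied to ⟨⟨e,e⟩,⟨e,t⟩⟩ yields ⟨⟨t,⟨t,e⟩⟩,⟨t,e⟩⟩.
[[drave blicket] vask]: ⟨⟨t,⟨t,e⟩⟩,⟨t,e⟩⟩ applied to ⟨t,⟨t,e⟩⟩ yields ⟨t,e⟩.

⟨t,e⟩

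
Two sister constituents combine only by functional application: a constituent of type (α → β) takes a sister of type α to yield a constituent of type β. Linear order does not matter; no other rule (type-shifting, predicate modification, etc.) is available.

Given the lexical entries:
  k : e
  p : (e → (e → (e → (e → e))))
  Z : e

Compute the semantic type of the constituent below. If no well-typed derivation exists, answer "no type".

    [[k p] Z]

(e → (e → e))

[k p]: (e → (e → (e → (e → e)))) applied to e yields (e → (e → (e → e))).
[[k p] Z]: (e → (e → (e → e))) applied to e yields (e → (e → e)).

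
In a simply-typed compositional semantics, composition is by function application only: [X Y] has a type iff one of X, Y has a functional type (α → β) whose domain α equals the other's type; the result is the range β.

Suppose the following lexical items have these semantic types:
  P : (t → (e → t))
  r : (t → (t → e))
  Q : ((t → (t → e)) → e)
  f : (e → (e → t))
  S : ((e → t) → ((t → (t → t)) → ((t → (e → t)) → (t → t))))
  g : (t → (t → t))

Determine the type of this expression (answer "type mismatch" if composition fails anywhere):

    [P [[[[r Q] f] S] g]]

[r Q]: Q is ((t → (t → e)) → e), r is (t → (t → e)); result e.
[[r Q] f]: f is (e → (e → t)), [r Q] is e; result (e → t).
[[[r Q] f] S]: S is ((e → t) → ((t → (t → t)) → ((t → (e → t)) → (t → t)))), [[r Q] f] is (e → t); result ((t → (t → t)) → ((t → (e → t)) → (t → t))).
[[[[r Q] f] S] g]: [[[r Q] f] S] is ((t → (t → t)) → ((t → (e → t)) → (t → t))), g is (t → (t → t)); result ((t → (e → t)) → (t → t)).
[P [[[[r Q] f] S] g]]: [[[[r Q] f] S] g] is ((t → (e → t)) → (t → t)), P is (t → (e → t)); result (t → t).

(t → t)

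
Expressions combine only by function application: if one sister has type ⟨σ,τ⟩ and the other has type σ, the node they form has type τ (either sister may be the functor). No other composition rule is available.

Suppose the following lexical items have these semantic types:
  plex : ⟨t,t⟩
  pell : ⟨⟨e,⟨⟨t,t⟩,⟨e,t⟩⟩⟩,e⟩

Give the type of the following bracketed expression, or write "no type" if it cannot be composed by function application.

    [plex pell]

no type

[plex pell]: ⟨t,t⟩ and ⟨⟨e,⟨⟨t,t⟩,⟨e,t⟩⟩⟩,e⟩ cannot combine by function application — type clash.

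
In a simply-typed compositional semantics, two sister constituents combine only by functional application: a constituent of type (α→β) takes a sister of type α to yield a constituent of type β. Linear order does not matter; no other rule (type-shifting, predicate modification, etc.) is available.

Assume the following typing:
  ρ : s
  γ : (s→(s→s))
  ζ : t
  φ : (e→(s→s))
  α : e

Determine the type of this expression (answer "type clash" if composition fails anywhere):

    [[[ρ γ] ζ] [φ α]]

[ρ γ]: (s→(s→s)) applied to s yields (s→s).
[[ρ γ] ζ]: (s→s) and t cannot combine by function application — type clash.

type clash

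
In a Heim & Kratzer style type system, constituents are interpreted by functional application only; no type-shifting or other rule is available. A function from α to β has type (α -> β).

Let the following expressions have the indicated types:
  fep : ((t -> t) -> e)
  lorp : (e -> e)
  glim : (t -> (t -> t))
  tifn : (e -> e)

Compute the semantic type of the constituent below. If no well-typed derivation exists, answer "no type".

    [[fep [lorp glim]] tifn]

At [lorp glim]: neither (e -> e) nor (t -> (t -> t)) can take the other as argument; the node is ill-typed.

no type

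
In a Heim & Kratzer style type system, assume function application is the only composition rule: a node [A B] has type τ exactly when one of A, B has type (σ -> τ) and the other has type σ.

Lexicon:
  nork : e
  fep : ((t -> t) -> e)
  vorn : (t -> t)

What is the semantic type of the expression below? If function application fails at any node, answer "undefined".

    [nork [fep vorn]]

undefined

[fep vorn]: fep is ((t -> t) -> e), vorn is (t -> t); result e.
At [nork [fep vorn]]: neither e nor e can take the other as argument; the node is ill-typed.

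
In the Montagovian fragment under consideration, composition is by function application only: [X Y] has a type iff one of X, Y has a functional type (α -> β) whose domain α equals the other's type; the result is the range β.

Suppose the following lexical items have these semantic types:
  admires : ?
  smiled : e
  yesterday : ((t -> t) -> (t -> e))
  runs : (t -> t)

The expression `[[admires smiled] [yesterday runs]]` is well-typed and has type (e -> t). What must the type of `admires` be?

(e -> ((t -> e) -> (e -> t)))

[[admires smiled] [yesterday runs]] is required to be (e -> t). [yesterday runs] : (t -> e) cannot yield (e -> t) as functor, so [admires smiled] : ((t -> e) -> (e -> t)).
[admires smiled] is required to be ((t -> e) -> (e -> t)). smiled : e cannot yield ((t -> e) -> (e -> t)) as functor, so admires : (e -> ((t -> e) -> (e -> t))).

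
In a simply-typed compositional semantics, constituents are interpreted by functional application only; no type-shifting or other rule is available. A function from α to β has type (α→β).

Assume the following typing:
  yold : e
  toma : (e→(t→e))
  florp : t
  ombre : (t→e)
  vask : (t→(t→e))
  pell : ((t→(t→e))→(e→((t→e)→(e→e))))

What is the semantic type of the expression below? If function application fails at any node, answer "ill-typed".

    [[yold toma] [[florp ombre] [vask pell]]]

(e→e)

At [yold toma], toma : (e→(t→e)) takes yold : e, giving (t→e).
At [florp ombre], ombre : (t→e) takes florp : t, giving e.
At [vask pell], pell : ((t→(t→e))→(e→((t→e)→(e→e)))) takes vask : (t→(t→e)), giving (e→((t→e)→(e→e))).
At [[florp ombre] [vask pell]], [vask pell] : (e→((t→e)→(e→e))) takes [florp ombre] : e, giving ((t→e)→(e→e)).
At [[yold toma] [[florp ombre] [vask pell]]], [[florp ombre] [vask pell]] : ((t→e)→(e→e)) takes [yold toma] : (t→e), giving (e→e).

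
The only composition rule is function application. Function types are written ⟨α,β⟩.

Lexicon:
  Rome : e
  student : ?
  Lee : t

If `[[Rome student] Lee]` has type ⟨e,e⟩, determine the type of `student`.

[[Rome student] Lee] is required to be ⟨e,e⟩. Lee : t cannot yield ⟨e,e⟩ as functor, so [Rome student] : ⟨t,⟨e,e⟩⟩.
[Rome student] is required to be ⟨t,⟨e,e⟩⟩. Rome : e cannot yield ⟨t,⟨e,e⟩⟩ as functor, so student : ⟨e,⟨t,⟨e,e⟩⟩⟩.

⟨e,⟨t,⟨e,e⟩⟩⟩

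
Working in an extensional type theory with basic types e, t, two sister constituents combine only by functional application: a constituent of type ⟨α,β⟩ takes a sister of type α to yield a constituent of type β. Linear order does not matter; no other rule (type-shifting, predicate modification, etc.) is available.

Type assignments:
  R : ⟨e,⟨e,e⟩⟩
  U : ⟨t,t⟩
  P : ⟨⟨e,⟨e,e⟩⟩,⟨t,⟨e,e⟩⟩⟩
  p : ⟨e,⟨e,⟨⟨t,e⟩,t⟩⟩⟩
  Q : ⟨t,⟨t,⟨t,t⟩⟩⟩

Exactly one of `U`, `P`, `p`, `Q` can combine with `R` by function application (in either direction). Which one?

U : ⟨t,t⟩ — R needs e; U needs t; neither fits.
P — combines: P : ⟨⟨e,⟨e,e⟩⟩,⟨t,⟨e,e⟩⟩⟩ takes R : ⟨e,⟨e,e⟩⟩ as argument, giving ⟨t,⟨e,e⟩⟩.
p : ⟨e,⟨e,⟨⟨t,e⟩,t⟩⟩⟩ — R needs e; p needs e; neither fits.
Q : ⟨t,⟨t,⟨t,t⟩⟩⟩ — R needs e; Q needs t; neither fits.

P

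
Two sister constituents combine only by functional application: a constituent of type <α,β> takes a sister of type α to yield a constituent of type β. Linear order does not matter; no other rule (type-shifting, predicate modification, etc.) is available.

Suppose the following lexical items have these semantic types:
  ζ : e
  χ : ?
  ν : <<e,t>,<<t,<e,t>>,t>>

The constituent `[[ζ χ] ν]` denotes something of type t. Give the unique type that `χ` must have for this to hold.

For [[ζ χ] ν] to have type t with ν of type <<e,t>,<<t,<e,t>>,t>>, [ζ χ] must be the function: [ζ χ] : <<<e,t>,<<t,<e,t>>,t>>,t>.
For [ζ χ] to have type <<<e,t>,<<t,<e,t>>,t>>,t> with ζ of type e, χ must be the function: χ : <e,<<<e,t>,<<t,<e,t>>,t>>,t>>.

<e,<<<e,t>,<<t,<e,t>>,t>>,t>>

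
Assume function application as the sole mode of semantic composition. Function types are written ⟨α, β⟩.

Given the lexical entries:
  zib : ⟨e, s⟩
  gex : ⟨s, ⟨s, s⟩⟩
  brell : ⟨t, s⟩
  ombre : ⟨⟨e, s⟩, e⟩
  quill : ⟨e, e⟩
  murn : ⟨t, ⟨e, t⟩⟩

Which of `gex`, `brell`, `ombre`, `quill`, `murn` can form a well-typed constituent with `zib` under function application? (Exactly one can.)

gex : ⟨s, ⟨s, s⟩⟩ — neither side's domain matches the other.
brell : ⟨t, s⟩ — neither side's domain matches the other.
ombre — combines: ombre : ⟨⟨e, s⟩, e⟩ takes zib : ⟨e, s⟩ as argument, giving e.
quill : ⟨e, e⟩ — neither side's domain matches the other.
murn : ⟨t, ⟨e, t⟩⟩ — neither side's domain matches the other.

ombre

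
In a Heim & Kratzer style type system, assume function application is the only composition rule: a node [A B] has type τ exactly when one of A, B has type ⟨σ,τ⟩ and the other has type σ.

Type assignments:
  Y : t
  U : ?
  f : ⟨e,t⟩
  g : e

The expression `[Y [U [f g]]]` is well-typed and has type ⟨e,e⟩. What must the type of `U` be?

At [Y [U [f g]]] (required: ⟨e,e⟩): Y is t, which is not a function with range ⟨e,e⟩; hence [U [f g]] is the functor — type ⟨t,⟨e,e⟩⟩.
At [U [f g]] (required: ⟨t,⟨e,e⟩⟩): [f g] is t, which is not a function with range ⟨t,⟨e,e⟩⟩; hence U is the functor — type ⟨t,⟨t,⟨e,e⟩⟩⟩.

⟨t,⟨t,⟨e,e⟩⟩⟩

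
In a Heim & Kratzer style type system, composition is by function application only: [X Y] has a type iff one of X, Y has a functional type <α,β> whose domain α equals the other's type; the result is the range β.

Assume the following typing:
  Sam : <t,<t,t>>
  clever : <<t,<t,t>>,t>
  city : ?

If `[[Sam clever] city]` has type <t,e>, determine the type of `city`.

For [[Sam clever] city] to have type <t,e> with [Sam clever] of type t, city must be the function: city : <t,<t,e>>.

<t,<t,e>>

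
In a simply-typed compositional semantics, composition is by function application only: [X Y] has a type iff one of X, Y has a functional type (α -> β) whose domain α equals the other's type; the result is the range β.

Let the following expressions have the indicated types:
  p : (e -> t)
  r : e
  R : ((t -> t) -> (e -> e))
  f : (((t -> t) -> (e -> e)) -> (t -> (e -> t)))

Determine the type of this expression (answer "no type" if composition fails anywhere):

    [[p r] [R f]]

[p r]: p is (e -> t), r is e; result t.
[R f]: f is (((t -> t) -> (e -> e)) -> (t -> (e -> t))), R is ((t -> t) -> (e -> e)); result (t -> (e -> t)).
[[p r] [R f]]: [R f] is (t -> (e -> t)), [p r] is t; result (e -> t).

(e -> t)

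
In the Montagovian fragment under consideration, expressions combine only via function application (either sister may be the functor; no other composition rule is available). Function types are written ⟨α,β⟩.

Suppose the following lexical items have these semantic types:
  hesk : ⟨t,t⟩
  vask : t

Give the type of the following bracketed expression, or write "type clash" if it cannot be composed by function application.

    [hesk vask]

[hesk vask]: ⟨t,t⟩ applied to t yields t.

t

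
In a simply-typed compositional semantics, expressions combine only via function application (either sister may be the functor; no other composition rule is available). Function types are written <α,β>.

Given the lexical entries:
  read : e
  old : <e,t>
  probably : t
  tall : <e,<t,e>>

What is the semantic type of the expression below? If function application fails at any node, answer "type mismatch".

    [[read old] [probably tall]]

type mismatch

[read old]: <e,t> applied to e yields t.
[probably tall]: t with <e,<t,e>> — neither is a function whose domain matches the other; composition fails here.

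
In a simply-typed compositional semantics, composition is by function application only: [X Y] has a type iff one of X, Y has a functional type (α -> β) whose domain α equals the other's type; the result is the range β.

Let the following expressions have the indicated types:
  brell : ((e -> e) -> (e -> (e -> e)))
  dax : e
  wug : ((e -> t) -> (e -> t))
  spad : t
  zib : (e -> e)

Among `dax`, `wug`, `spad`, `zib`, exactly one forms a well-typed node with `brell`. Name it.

dax : e — neither side's domain matches the other.
wug : ((e -> t) -> (e -> t)) — neither side's domain matches the other.
spad : t — neither side's domain matches the other.
zib — combines: brell : ((e -> e) -> (e -> (e -> e))) takes zib : (e -> e) as argument, giving (e -> (e -> e)).

zib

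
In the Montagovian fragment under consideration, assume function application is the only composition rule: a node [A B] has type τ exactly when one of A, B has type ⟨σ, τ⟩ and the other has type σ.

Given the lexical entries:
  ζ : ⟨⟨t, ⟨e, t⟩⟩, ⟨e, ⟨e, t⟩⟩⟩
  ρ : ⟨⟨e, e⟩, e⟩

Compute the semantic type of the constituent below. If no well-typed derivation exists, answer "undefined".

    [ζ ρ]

undefined

[ζ ρ]: ⟨⟨t, ⟨e, t⟩⟩, ⟨e, ⟨e, t⟩⟩⟩ with ⟨⟨e, e⟩, e⟩ — neither is a function whose domain matches the other; composition fails here.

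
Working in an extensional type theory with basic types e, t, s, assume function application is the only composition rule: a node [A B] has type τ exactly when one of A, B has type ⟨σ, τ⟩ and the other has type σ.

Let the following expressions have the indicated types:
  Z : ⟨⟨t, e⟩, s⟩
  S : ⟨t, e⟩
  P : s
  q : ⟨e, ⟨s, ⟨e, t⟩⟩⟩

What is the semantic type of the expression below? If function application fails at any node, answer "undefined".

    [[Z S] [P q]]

undefined

[Z S]: ⟨⟨t, e⟩, s⟩ applied to ⟨t, e⟩ yields s.
[P q]: s with ⟨e, ⟨s, ⟨e, t⟩⟩⟩ — neither is a function whose domain matches the other; composition fails here.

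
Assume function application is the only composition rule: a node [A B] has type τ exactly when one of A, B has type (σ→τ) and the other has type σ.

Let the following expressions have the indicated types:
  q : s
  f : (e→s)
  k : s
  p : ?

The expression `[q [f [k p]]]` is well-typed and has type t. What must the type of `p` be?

[q [f [k p]]] must have type t. The sister q has type s; that is not a function onto t, so [f [k p]] must be the functor, of type (s→t).
[f [k p]] must have type (s→t). The sister f has type (e→s); that is not a function onto (s→t), so [k p] must be the functor, of type ((e→s)→(s→t)).
[k p] must have type ((e→s)→(s→t)). The sister k has type s; that is not a function onto ((e→s)→(s→t)), so p must be the functor, of type (s→((e→s)→(s→t))).

(s→((e→s)→(s→t)))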